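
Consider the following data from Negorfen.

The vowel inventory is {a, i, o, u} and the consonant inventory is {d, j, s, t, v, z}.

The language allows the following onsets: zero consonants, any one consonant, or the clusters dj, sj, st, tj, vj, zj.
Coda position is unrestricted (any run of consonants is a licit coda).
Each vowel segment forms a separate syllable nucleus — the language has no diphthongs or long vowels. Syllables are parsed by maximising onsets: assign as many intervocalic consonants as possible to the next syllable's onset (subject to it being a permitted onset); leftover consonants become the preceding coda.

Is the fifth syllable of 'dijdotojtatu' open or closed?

Nuclei (vowels): i, o, o, a, u → 5 syllables.
/i…o/ gap (V1→V2): /jd/ — longest licit onset from the right is /d/, leaving /j/ as coda.
/o…o/ gap (V2→V3): /t/ → onset of the next syllable (single consonants are always licit onsets).
/o…a/ gap (V3→V4): /jt/ splits as /j/ + /t/ (/t/ is the longest suffix that is a licit onset).
/a…u/ gap (V4→V5): just /t/ — single C goes to the following onset.
Putting it together: dij.do.toj.ta.tu.
Syllable 5 is /tu/; it ends in its nucleus with no coda, so it is open.

open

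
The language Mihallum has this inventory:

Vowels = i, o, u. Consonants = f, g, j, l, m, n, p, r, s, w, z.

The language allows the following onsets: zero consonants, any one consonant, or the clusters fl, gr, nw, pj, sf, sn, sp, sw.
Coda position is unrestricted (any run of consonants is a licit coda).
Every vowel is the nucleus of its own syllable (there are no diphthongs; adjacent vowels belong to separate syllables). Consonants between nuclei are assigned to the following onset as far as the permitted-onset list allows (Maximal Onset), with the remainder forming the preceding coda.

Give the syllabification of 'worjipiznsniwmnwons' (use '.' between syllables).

Nuclei (vowels): o, i, i, i, o → 5 syllables.
Between /o/ (V1) and /i/ (V2): /rj/; trying suffixes from longest down, /j/ is the first permitted one, so coda /r/ | onset /j/.
Between /i/ (V2) and /i/ (V3): /p/ is a single consonant, so it becomes the next onset.
Between /i/ (V3) and /i/ (V4): /znsn/; trying suffixes from longest down, /sn/ is the first permitted one, so coda /zn/ | onset /sn/.
Between /i/ (V4) and /o/ (V5): /wmnw/ — longest licit onset from the right is /nw/, leaving /wm/ as coda.

wor.ji.pizn.sniwm.nwons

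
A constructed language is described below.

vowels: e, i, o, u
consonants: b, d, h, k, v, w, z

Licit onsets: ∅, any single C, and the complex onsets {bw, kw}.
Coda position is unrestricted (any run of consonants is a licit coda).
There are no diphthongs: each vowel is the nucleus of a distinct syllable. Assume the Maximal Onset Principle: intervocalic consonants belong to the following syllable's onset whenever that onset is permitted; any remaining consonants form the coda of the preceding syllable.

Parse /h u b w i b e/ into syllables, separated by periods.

hu.bwi.be

Vowels present: u, i, e; each is a nucleus, giving 3 syllables.
Between /u/ (V1) and /i/ (V2): /bw/ is a licit onset in full, so it all attaches to the next syllable.
Between /i/ (V2) and /e/ (V3): just /b/ — single C goes to the following onset.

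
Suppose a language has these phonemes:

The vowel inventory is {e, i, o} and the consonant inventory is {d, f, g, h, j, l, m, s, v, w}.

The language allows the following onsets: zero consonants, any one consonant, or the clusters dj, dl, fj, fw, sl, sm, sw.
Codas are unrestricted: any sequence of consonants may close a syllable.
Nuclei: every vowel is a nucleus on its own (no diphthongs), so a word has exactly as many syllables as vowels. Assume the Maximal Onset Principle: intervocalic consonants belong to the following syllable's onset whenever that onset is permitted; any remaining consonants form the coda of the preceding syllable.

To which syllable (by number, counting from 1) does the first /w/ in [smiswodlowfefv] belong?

Nuclei (vowels): i, o, o, e → 4 syllables.
V1 /i/ – V2 /o/: cluster /sw/ — /sw/ is itself a permitted onset, so the whole cluster goes right; preceding coda = ∅.
V2 /o/ – V3 /o/: /dl/ — entire cluster is a permitted onset → onset /dl/, coda ∅.
V3 /o/ – V4 /e/: /wf/ — longest licit onset from the right is /f/, leaving /w/ as coda.
Syllabification: smi.swo.dlow.fefv.
The first /w/ is in the onset of syllable 2 (/swo/).

2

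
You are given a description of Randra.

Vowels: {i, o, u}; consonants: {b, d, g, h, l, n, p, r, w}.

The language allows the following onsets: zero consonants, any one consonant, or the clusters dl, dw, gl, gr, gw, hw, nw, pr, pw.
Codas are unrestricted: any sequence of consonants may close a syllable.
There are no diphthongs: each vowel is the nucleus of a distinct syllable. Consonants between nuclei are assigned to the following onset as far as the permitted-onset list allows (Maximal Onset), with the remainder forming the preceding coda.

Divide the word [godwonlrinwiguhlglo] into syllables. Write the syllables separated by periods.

The vowels are o, o, i, i, u, o — 6 nuclei, so 6 syllables.
/o…o/ gap (V1→V2): /dw/ is a licit onset in full, so it all attaches to the next syllable.
/o…i/ gap (V2→V3): /nlr/; trying suffixes from longest down, /r/ is the first permitted one, so coda /nl/ | onset /r/.
/i…i/ gap (V3→V4): /nw/ — entire cluster is a permitted onset → onset /nw/, coda ∅.
/i…u/ gap (V4→V5): just /g/ — single C goes to the following onset.
/u…o/ gap (V5→V6): /hlgl/ — longest licit onset from the right is /gl/, leaving /hl/ as coda.

go.dwonl.ri.nwi.guhl.glo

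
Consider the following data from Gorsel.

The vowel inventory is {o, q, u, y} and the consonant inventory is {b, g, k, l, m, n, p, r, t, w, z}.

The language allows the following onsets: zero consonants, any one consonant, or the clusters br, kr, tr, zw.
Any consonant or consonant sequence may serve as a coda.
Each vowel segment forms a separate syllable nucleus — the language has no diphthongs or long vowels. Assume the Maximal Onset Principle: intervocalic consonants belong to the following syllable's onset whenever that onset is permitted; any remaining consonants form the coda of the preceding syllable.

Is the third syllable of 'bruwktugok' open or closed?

Vowels present: u, u, o; each is a nucleus, giving 3 syllables.
σ1/σ2 boundary: /wkt/ — longest licit onset from the right is /t/, leaving /wk/ as coda.
σ2/σ3 boundary: just /g/ — single C goes to the following onset.
Result: bruwk.tu.gok.
Syllable 3 is /gok/ with coda /k/, so it is closed.

closed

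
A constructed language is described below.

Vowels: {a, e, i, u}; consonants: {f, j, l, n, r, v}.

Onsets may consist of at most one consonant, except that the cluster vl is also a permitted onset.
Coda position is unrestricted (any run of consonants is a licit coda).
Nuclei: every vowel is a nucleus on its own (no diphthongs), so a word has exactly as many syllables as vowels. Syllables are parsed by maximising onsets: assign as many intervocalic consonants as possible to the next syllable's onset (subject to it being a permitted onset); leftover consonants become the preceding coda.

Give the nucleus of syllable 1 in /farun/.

a

Vowels present: a, u; each is a nucleus, giving 2 syllables.
The first nucleus (vowel 1 from the left) is /a/.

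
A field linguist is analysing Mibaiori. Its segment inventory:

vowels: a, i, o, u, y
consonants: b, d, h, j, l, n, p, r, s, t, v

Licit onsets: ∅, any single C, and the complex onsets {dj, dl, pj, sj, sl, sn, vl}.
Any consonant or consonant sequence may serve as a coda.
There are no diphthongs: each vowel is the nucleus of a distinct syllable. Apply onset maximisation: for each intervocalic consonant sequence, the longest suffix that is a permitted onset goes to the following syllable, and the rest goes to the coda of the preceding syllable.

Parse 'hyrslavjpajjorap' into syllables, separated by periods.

hyr.slavj.paj.jo.rap

Vowels present: y, a, a, o, a; each is a nucleus, giving 5 syllables.
σ1/σ2 boundary: /rsl/; trying suffixes from longest down, /sl/ is the first permitted one, so coda /r/ | onset /sl/.
σ2/σ3 boundary: cluster /vjp/ — the longest permitted-onset suffix is /p/; onset = /p/, preceding coda = /vj/.
σ3/σ4 boundary: /jj/ splits as /j/ + /j/ (/j/ is the longest suffix that is a licit onset).
σ4/σ5 boundary: /r/ → onset of the next syllable (single consonants are always licit onsets).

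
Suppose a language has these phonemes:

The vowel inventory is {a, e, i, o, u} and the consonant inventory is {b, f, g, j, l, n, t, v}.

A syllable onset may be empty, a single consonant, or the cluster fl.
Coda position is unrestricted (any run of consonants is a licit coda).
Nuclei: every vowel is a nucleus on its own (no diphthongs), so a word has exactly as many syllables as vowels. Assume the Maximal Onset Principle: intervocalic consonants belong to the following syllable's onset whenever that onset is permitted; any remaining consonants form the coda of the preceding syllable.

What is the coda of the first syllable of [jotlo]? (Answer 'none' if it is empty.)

t

Nuclei (vowels): o, o → 2 syllables.
/o…o/ gap (V1→V2): /tl/ — longest licit onset from the right is /l/, leaving /t/ as coda.
Syllabification: jot.lo.
Syllable 1 is /jot/: onset /j/, nucleus /o/, coda /t/.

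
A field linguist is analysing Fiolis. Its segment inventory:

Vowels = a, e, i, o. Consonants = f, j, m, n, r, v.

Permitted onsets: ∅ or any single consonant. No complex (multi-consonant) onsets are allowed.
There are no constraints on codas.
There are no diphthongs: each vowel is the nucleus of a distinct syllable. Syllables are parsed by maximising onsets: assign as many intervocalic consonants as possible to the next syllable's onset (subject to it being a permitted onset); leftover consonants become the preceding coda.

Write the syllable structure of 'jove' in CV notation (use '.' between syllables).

CV.CV

The vowels are o, e — 2 nuclei, so 2 syllables.
Between /o/ (V1) and /e/ (V2): /v/ is a single consonant, so it becomes the next onset.
So the parse is jo.ve.
Mapping each syllable to C/V: /jo/ → CV, /ve/ → CV.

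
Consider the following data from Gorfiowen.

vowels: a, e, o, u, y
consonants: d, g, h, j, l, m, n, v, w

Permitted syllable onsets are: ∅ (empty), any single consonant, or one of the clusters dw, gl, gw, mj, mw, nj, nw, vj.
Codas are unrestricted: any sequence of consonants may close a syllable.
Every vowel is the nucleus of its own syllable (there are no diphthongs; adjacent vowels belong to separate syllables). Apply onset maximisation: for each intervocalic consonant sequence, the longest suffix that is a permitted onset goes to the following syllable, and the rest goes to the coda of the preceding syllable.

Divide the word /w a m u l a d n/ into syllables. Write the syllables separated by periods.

wa.mu.ladn

Nuclei (vowels): a, u, a → 3 syllables.
Between /a/ (V1) and /u/ (V2): /m/ is a single consonant, so it becomes the next onset.
Between /u/ (V2) and /a/ (V3): /l/ is a single consonant, so it becomes the next onset.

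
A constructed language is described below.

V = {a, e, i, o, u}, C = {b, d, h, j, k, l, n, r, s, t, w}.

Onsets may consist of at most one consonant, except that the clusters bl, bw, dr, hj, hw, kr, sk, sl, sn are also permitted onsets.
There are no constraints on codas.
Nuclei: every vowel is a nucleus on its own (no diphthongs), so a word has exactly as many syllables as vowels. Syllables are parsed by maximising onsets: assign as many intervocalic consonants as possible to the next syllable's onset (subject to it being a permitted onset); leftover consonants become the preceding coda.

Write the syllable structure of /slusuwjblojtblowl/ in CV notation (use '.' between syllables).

The vowels are u, u, o, o — 4 nuclei, so 4 syllables.
V1 /u/ – V2 /u/: /s/ is a single consonant, so it becomes the next onset.
V2 /u/ – V3 /o/: /wjbl/ — longest licit onset from the right is /bl/, leaving /wj/ as coda.
V3 /o/ – V4 /o/: cluster /jtbl/ — the longest permitted-onset suffix is /bl/; onset = /bl/, preceding coda = /jt/.
Result: slu.suwj.blojt.blowl.
Mapping each syllable to C/V: /slu/ → CCV, /suwj/ → CVCC, /blojt/ → CCVCC, /blowl/ → CCVCC.

CCV.CVCC.CCVCC.CCVCC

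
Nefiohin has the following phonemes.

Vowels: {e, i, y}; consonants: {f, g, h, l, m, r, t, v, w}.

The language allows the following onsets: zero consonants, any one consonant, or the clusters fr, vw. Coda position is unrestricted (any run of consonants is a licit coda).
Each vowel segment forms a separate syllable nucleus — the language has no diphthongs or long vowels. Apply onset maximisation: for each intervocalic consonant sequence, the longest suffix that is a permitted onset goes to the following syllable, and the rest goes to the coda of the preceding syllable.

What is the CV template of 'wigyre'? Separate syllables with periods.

The vowels are i, y, e — 3 nuclei, so 3 syllables.
Between /i/ (V1) and /y/ (V2): /g/ → onset of the next syllable (single consonants are always licit onsets).
Between /y/ (V2) and /e/ (V3): /r/ is a single consonant, so it becomes the next onset.
Putting it together: wi.gy.re.
Mapping each syllable to C/V: /wi/ → CV, /gy/ → CV, /re/ → CV.

CV.CV.CV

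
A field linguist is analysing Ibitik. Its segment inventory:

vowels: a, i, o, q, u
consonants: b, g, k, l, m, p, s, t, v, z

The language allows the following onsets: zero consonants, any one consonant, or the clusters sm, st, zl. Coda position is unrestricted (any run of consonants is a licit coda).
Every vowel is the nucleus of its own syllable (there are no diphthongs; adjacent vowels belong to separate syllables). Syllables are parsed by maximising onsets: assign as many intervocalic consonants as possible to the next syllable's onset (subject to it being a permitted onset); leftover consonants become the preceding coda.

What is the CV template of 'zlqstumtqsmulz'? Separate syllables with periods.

CCV.CCVC.CV.CCVCC

Vowels present: q, u, q, u; each is a nucleus, giving 4 syllables.
/q…u/ gap (V1→V2): cluster /st/ — /st/ is itself a permitted onset, so the whole cluster goes right; preceding coda = ∅.
/u…q/ gap (V2→V3): cluster /mt/ — the longest permitted-onset suffix is /t/; onset = /t/, preceding coda = /m/.
/q…u/ gap (V3→V4): cluster /sm/ — /sm/ is itself a permitted onset, so the whole cluster goes right; preceding coda = ∅.
So the parse is zlq.stum.tq.smulz.
Mapping each syllable to C/V: /zlq/ → CCV, /stum/ → CCVC, /tq/ → CV, /smulz/ → CCVCC.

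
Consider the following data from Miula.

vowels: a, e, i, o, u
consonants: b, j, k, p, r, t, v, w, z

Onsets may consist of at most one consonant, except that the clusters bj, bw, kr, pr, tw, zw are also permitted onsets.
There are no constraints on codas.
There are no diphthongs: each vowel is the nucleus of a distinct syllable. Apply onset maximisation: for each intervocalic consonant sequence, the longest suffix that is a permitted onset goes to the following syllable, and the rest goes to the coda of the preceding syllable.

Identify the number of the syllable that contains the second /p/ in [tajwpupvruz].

2

Nuclei (vowels): a, u, u → 3 syllables.
Between /a/ (V1) and /u/ (V2): /jwp/ — longest licit onset from the right is /p/, leaving /jw/ as coda.
Between /u/ (V2) and /u/ (V3): /pvr/ — longest licit onset from the right is /r/, leaving /pv/ as coda.
Result: tajw.pupv.ruz.
The second /p/ is in the coda of syllable 2 (/pupv/).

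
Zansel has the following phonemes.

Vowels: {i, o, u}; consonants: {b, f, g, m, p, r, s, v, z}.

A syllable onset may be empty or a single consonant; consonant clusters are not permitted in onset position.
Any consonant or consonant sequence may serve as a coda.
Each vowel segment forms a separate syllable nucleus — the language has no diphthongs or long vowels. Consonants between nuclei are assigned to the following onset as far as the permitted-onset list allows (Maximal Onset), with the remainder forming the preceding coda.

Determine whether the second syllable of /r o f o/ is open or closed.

Vowels present: o, o; each is a nucleus, giving 2 syllables.
Between /o/ (V1) and /o/ (V2): /f/ is a single consonant, so it becomes the next onset.
Syllabification: ro.fo.
Syllable 2 is /fo/; it ends in its nucleus with no coda, so it is open.

open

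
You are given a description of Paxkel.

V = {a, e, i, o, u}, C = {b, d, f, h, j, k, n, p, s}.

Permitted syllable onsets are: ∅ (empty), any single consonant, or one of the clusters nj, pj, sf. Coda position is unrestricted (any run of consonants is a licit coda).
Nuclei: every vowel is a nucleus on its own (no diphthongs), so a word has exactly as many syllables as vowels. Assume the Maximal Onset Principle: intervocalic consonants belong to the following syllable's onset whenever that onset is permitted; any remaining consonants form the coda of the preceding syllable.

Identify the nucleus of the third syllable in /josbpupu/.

u

Nuclei (vowels): o, u, u → 3 syllables.
The third nucleus (vowel 3 from the left) is /u/.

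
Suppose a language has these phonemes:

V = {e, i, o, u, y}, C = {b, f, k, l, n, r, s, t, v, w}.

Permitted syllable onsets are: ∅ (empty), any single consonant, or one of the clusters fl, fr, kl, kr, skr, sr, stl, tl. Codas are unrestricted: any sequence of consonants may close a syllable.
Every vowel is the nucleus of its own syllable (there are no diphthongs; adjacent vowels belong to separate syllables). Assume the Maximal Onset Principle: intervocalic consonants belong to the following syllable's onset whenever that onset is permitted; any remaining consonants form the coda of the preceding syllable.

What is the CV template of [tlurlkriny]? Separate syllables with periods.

CCVCC.CCV.CV

The vowels are u, i, y — 3 nuclei, so 3 syllables.
V1 /u/ – V2 /i/: /rlkr/ — longest licit onset from the right is /kr/, leaving /rl/ as coda.
V2 /i/ – V3 /y/: /n/ → onset of the next syllable (single consonants are always licit onsets).
Syllabification: tlurl.kri.ny.
Mapping each syllable to C/V: /tlurl/ → CCVCC, /kri/ → CCV, /ny/ → CV.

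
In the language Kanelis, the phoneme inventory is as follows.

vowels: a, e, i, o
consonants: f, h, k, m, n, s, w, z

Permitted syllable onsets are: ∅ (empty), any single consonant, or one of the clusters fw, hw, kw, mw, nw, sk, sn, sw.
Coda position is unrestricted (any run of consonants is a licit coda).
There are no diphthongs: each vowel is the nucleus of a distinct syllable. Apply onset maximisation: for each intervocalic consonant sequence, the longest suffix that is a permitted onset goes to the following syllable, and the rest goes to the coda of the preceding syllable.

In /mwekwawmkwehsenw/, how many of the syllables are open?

Nuclei (vowels): e, a, e, e → 4 syllables.
Between /e/ (V1) and /a/ (V2): /kw/ — entire cluster is a permitted onset → onset /kw/, coda ∅.
Between /a/ (V2) and /e/ (V3): /wmkw/; trying suffixes from longest down, /kw/ is the first permitted one, so coda /wm/ | onset /kw/.
Between /e/ (V3) and /e/ (V4): cluster /hs/ — the longest permitted-onset suffix is /s/; onset = /s/, preceding coda = /h/.
Syllabification: mwe.kwawm.kweh.senw.
Classifying each syllable: /mwe/ (open), /kwawm/ (closed), /kweh/ (closed), /senw/ (closed).
Open syllables: 1.

1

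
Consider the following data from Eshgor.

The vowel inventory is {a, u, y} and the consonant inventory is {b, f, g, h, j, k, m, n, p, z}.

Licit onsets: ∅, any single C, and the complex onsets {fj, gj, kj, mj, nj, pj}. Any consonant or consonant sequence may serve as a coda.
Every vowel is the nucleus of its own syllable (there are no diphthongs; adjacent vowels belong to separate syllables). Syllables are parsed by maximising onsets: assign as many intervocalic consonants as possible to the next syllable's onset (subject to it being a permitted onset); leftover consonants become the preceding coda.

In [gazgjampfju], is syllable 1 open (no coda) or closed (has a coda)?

Vowels present: a, a, u; each is a nucleus, giving 3 syllables.
/a…a/ gap (V1→V2): cluster /zgj/ — the longest permitted-onset suffix is /gj/; onset = /gj/, preceding coda = /z/.
/a…u/ gap (V2→V3): /mpfj/; trying suffixes from longest down, /fj/ is the first permitted one, so coda /mp/ | onset /fj/.
Result: gaz.gjamp.fju.
Syllable 1 is /gaz/ with coda /z/, so it is closed.

closed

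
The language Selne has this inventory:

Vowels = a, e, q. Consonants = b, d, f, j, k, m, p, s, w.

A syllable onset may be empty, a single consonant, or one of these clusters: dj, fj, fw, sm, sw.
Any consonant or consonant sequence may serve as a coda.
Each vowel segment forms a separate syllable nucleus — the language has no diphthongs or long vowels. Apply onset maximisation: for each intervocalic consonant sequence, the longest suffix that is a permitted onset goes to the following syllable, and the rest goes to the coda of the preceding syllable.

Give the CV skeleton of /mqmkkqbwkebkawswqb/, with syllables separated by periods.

The vowels are q, q, e, a, q — 5 nuclei, so 5 syllables.
V1 /q/ – V2 /q/: /mkk/ — longest licit onset from the right is /k/, leaving /mk/ as coda.
V2 /q/ – V3 /e/: cluster /bwk/ — the longest permitted-onset suffix is /k/; onset = /k/, preceding coda = /bw/.
V3 /e/ – V4 /a/: /bk/ — longest licit onset from the right is /k/, leaving /b/ as coda.
V4 /a/ – V5 /q/: /wsw/; trying suffixes from longest down, /sw/ is the first permitted one, so coda /w/ | onset /sw/.
Result: mqmk.kqbw.keb.kaw.swqb.
Mapping each syllable to C/V: /mqmk/ → CVCC, /kqbw/ → CVCC, /keb/ → CVC, /kaw/ → CVC, /swqb/ → CCVC.

CVCC.CVCC.CVC.CVC.CCVC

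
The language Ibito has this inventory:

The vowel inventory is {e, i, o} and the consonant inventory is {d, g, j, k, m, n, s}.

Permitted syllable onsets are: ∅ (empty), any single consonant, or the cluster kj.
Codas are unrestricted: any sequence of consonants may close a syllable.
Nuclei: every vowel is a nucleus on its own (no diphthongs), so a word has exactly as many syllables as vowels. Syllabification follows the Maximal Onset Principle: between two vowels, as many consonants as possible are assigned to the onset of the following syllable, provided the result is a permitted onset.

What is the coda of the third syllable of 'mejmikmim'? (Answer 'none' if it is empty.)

Vowels present: e, i, i; each is a nucleus, giving 3 syllables.
σ1/σ2 boundary: /jm/ — longest licit onset from the right is /m/, leaving /j/ as coda.
σ2/σ3 boundary: /km/; trying suffixes from longest down, /m/ is the first permitted one, so coda /k/ | onset /m/.
Putting it together: mej.mik.mim.
Syllable 3 is /mim/: onset /m/, nucleus /i/, coda /m/.

m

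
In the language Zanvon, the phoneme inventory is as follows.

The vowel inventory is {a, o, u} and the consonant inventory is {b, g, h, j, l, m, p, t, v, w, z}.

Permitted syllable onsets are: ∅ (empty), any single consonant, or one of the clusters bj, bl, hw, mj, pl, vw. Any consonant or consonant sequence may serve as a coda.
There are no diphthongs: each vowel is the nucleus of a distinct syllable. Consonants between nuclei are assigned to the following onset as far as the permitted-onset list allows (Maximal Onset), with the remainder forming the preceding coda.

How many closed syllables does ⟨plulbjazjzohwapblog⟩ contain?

Vowels present: u, a, o, a, o; each is a nucleus, giving 5 syllables.
/u…a/ gap (V1→V2): cluster /lbj/ — the longest permitted-onset suffix is /bj/; onset = /bj/, preceding coda = /l/.
/a…o/ gap (V2→V3): /zjz/ — longest licit onset from the right is /z/, leaving /zj/ as coda.
/o…a/ gap (V3→V4): cluster /hw/ — /hw/ is itself a permitted onset, so the whole cluster goes right; preceding coda = ∅.
/a…o/ gap (V4→V5): /pbl/ — longest licit onset from the right is /bl/, leaving /p/ as coda.
Putting it together: plul.bjazj.zo.hwap.blog.
Classifying each syllable: /plul/ (closed), /bjazj/ (closed), /zo/ (open), /hwap/ (closed), /blog/ (closed).
Closed syllables: 4.

4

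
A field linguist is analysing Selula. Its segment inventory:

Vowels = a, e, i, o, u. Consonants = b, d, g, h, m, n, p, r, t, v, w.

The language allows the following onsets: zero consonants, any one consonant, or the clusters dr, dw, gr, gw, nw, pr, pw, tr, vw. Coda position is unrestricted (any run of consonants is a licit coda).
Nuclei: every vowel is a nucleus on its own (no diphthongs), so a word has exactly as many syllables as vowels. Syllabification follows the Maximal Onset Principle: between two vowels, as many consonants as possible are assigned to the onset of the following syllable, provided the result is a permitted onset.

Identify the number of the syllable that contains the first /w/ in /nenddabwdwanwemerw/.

2

Vowels present: e, a, a, e, e; each is a nucleus, giving 5 syllables.
Between /e/ (V1) and /a/ (V2): cluster /ndd/ — the longest permitted-onset suffix is /d/; onset = /d/, preceding coda = /nd/.
Between /a/ (V2) and /a/ (V3): /bwdw/; trying suffixes from longest down, /dw/ is the first permitted one, so coda /bw/ | onset /dw/.
Between /a/ (V3) and /e/ (V4): cluster /nw/ — /nw/ is itself a permitted onset, so the whole cluster goes right; preceding coda = ∅.
Between /e/ (V4) and /e/ (V5): just /m/ — single C goes to the following onset.
Putting it together: nend.dabw.dwa.nwe.merw.
The first /w/ is in the coda of syllable 2 (/dabw/).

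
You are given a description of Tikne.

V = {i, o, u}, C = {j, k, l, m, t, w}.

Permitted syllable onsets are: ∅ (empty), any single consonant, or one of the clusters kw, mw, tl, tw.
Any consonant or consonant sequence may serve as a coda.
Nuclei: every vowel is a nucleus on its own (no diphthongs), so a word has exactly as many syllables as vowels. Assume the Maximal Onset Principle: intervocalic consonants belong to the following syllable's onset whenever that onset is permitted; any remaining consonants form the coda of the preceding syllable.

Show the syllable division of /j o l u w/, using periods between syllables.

Vowels present: o, u; each is a nucleus, giving 2 syllables.
V1 /o/ – V2 /u/: /l/ is a single consonant, so it becomes the next onset.

jo.luw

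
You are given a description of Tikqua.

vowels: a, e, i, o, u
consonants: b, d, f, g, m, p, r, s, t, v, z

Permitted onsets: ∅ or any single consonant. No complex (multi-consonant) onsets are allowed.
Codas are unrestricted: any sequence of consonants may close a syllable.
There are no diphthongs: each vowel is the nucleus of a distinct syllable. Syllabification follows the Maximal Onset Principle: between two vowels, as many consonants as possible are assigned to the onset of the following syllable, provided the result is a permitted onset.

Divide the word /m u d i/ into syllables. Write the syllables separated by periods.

Vowels present: u, i; each is a nucleus, giving 2 syllables.
σ1/σ2 boundary: /d/ is a single consonant, so it becomes the next onset.

mu.di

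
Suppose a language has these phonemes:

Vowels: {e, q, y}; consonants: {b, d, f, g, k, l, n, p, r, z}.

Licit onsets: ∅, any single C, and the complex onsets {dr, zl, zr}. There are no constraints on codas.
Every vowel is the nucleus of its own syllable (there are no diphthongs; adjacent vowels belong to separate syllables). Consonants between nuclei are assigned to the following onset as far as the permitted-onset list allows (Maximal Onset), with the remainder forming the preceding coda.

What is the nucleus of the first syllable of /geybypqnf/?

Vowels present: e, y, y, q; each is a nucleus, giving 4 syllables.
The first nucleus (vowel 1 from the left) is /e/.

e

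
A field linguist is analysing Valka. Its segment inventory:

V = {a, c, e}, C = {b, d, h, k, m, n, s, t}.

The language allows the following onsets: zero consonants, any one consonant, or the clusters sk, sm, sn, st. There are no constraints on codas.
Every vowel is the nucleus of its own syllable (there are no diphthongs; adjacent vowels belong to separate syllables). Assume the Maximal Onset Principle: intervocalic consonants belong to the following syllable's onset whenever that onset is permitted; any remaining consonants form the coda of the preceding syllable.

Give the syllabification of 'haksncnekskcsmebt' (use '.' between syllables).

The vowels are a, c, e, c, e — 5 nuclei, so 5 syllables.
Between /a/ (V1) and /c/ (V2): /ksn/; trying suffixes from longest down, /sn/ is the first permitted one, so coda /k/ | onset /sn/.
Between /c/ (V2) and /e/ (V3): /n/ → onset of the next syllable (single consonants are always licit onsets).
Between /e/ (V3) and /c/ (V4): /ksk/ splits as /k/ + /sk/ (/sk/ is the longest suffix that is a licit onset).
Between /c/ (V4) and /e/ (V5): cluster /sm/ — /sm/ is itself a permitted onset, so the whole cluster goes right; preceding coda = ∅.

hak.snc.nek.skc.smebt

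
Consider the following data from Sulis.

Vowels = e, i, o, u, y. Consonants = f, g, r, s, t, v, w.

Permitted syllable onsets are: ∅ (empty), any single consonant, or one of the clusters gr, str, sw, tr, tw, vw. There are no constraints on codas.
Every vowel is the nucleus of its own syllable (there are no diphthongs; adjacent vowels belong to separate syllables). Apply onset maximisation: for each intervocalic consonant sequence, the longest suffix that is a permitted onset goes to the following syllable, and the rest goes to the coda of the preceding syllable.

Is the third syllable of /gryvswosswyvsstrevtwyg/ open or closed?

The vowels are y, o, y, e, y — 5 nuclei, so 5 syllables.
Between /y/ (V1) and /o/ (V2): /vsw/; trying suffixes from longest down, /sw/ is the first permitted one, so coda /v/ | onset /sw/.
Between /o/ (V2) and /y/ (V3): /ssw/ — longest licit onset from the right is /sw/, leaving /s/ as coda.
Between /y/ (V3) and /e/ (V4): /vsstr/; trying suffixes from longest down, /str/ is the first permitted one, so coda /vs/ | onset /str/.
Between /e/ (V4) and /y/ (V5): cluster /vtw/ — the longest permitted-onset suffix is /tw/; onset = /tw/, preceding coda = /v/.
Result: gryv.swos.swyvs.strev.twyg.
Syllable 3 is /swyvs/ with coda /vs/, so it is closed.

closed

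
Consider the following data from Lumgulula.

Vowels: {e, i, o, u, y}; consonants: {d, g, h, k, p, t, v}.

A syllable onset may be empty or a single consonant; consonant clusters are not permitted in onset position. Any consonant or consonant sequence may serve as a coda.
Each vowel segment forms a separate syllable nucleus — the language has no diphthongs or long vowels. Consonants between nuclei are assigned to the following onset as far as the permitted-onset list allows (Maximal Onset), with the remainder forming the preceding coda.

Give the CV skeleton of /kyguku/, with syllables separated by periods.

The vowels are y, u, u — 3 nuclei, so 3 syllables.
Between /y/ (V1) and /u/ (V2): /g/ is a single consonant, so it becomes the next onset.
Between /u/ (V2) and /u/ (V3): /k/ is a single consonant, so it becomes the next onset.
Result: ky.gu.ku.
Mapping each syllable to C/V: /ky/ → CV, /gu/ → CV, /ku/ → CV.

CV.CV.CV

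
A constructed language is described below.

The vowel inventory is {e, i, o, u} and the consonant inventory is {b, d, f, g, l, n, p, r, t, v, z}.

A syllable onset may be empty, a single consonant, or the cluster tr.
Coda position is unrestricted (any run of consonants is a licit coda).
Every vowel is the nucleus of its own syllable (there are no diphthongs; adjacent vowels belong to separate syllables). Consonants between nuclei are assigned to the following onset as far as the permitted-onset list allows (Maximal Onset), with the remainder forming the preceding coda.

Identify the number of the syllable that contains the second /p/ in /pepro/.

1

Nuclei (vowels): e, o → 2 syllables.
/e…o/ gap (V1→V2): cluster /pr/ — the longest permitted-onset suffix is /r/; onset = /r/, preceding coda = /p/.
Syllabification: pep.ro.
The second /p/ is in the coda of syllable 1 (/pep/).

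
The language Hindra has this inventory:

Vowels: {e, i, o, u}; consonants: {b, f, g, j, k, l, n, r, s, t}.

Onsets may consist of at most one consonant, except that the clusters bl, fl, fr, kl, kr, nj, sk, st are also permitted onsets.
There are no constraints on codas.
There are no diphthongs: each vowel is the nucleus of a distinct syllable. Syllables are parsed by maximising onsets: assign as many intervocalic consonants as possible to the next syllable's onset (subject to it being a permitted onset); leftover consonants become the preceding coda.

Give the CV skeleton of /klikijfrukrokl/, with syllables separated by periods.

CCV.CVC.CCV.CCVCC

Nuclei (vowels): i, i, u, o → 4 syllables.
σ1/σ2 boundary: /k/ is a single consonant, so it becomes the next onset.
σ2/σ3 boundary: /jfr/ — longest licit onset from the right is /fr/, leaving /j/ as coda.
σ3/σ4 boundary: /kr/ is a licit onset in full, so it all attaches to the next syllable.
So the parse is kli.kij.fru.krokl.
Mapping each syllable to C/V: /kli/ → CCV, /kij/ → CVC, /fru/ → CCV, /krokl/ → CCVCC.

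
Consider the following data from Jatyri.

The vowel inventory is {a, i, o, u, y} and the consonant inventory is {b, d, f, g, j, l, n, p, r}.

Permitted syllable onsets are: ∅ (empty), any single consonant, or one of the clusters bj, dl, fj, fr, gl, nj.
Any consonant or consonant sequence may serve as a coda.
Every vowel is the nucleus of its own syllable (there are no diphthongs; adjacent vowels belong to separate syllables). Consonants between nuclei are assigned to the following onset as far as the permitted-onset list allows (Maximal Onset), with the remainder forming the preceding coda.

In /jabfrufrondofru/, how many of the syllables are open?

Vowels present: a, u, o, o, u; each is a nucleus, giving 5 syllables.
σ1/σ2 boundary: /bfr/ — longest licit onset from the right is /fr/, leaving /b/ as coda.
σ2/σ3 boundary: cluster /fr/ — /fr/ is itself a permitted onset, so the whole cluster goes right; preceding coda = ∅.
σ3/σ4 boundary: /nd/; trying suffixes from longest down, /d/ is the first permitted one, so coda /n/ | onset /d/.
σ4/σ5 boundary: /fr/ is a licit onset in full, so it all attaches to the next syllable.
So the parse is jab.fru.fron.do.fru.
Classifying each syllable: /jab/ (closed), /fru/ (open), /fron/ (closed), /do/ (open), /fru/ (open).
Open syllables: 3.

3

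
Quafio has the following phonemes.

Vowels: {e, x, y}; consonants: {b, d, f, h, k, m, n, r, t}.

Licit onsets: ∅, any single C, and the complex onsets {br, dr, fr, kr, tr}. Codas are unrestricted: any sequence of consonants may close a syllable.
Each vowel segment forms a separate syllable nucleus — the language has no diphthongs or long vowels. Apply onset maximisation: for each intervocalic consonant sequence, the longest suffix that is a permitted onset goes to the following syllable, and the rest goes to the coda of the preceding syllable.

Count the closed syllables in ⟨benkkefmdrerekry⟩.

2

Vowels present: e, e, e, e, y; each is a nucleus, giving 5 syllables.
Between /e/ (V1) and /e/ (V2): /nkk/ — longest licit onset from the right is /k/, leaving /nk/ as coda.
Between /e/ (V2) and /e/ (V3): /fmdr/; trying suffixes from longest down, /dr/ is the first permitted one, so coda /fm/ | onset /dr/.
Between /e/ (V3) and /e/ (V4): /r/ → onset of the next syllable (single consonants are always licit onsets).
Between /e/ (V4) and /y/ (V5): /kr/ is a licit onset in full, so it all attaches to the next syllable.
Syllabification: benk.kefm.dre.re.kry.
Classifying each syllable: /benk/ (closed), /kefm/ (closed), /dre/ (open), /re/ (open), /kry/ (open).
Closed syllables: 2.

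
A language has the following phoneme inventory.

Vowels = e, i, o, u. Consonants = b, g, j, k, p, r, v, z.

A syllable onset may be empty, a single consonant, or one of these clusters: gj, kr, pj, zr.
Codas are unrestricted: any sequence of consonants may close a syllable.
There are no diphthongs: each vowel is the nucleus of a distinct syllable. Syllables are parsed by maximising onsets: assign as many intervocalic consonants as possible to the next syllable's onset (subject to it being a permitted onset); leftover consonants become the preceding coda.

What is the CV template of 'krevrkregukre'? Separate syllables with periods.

CCVCC.CCV.CV.CCV

The vowels are e, e, u, e — 4 nuclei, so 4 syllables.
V1 /e/ – V2 /e/: /vrkr/ — longest licit onset from the right is /kr/, leaving /vr/ as coda.
V2 /e/ – V3 /u/: /g/ → onset of the next syllable (single consonants are always licit onsets).
V3 /u/ – V4 /e/: cluster /kr/ — /kr/ is itself a permitted onset, so the whole cluster goes right; preceding coda = ∅.
So the parse is krevr.kre.gu.kre.
Mapping each syllable to C/V: /krevr/ → CCVCC, /kre/ → CCV, /gu/ → CV, /kre/ → CCV.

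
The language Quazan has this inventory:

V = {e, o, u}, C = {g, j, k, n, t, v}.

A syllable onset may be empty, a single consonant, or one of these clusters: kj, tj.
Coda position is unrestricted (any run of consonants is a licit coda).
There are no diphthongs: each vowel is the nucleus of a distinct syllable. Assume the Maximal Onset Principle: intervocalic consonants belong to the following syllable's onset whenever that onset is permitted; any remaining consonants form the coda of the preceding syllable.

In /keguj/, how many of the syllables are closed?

Vowels present: e, u; each is a nucleus, giving 2 syllables.
/e…u/ gap (V1→V2): /g/ is a single consonant, so it becomes the next onset.
So the parse is ke.guj.
Classifying each syllable: /ke/ (open), /guj/ (closed).
Closed syllables: 1.

1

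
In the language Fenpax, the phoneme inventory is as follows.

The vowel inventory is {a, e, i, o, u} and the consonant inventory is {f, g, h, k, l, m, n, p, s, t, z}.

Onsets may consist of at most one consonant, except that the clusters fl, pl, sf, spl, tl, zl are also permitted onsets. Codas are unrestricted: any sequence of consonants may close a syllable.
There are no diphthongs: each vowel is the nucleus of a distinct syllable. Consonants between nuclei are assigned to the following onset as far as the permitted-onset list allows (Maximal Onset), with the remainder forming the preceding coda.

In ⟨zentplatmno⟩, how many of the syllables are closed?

Nuclei (vowels): e, a, o → 3 syllables.
Between /e/ (V1) and /a/ (V2): /ntpl/ splits as /nt/ + /pl/ (/pl/ is the longest suffix that is a licit onset).
Between /a/ (V2) and /o/ (V3): cluster /tmn/ — the longest permitted-onset suffix is /n/; onset = /n/, preceding coda = /tm/.
Syllabification: zent.platm.no.
Classifying each syllable: /zent/ (closed), /platm/ (closed), /no/ (open).
Closed syllables: 2.

2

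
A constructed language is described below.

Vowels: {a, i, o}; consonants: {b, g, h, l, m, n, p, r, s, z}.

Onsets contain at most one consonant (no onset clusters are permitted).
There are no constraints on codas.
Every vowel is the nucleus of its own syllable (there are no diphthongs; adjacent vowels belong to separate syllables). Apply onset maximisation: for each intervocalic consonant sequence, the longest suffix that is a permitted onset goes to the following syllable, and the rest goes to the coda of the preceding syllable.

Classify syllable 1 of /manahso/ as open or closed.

The vowels are a, a, o — 3 nuclei, so 3 syllables.
/a…a/ gap (V1→V2): /n/ → onset of the next syllable (single consonants are always licit onsets).
/a…o/ gap (V2→V3): /hs/ splits as /h/ + /s/ (/s/ is the longest suffix that is a licit onset).
So the parse is ma.nah.so.
Syllable 1 is /ma/; it ends in its nucleus with no coda, so it is open.

open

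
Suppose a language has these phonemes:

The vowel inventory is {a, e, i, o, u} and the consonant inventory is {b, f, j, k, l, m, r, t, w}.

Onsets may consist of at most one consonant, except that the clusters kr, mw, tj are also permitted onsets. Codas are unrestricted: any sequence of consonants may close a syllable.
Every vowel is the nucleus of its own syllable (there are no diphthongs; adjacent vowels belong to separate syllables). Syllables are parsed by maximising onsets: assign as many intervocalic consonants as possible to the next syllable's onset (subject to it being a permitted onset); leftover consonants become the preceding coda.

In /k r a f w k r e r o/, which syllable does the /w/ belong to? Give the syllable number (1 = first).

1

Vowels present: a, e, o; each is a nucleus, giving 3 syllables.
V1 /a/ – V2 /e/: /fwkr/; trying suffixes from longest down, /kr/ is the first permitted one, so coda /fw/ | onset /kr/.
V2 /e/ – V3 /o/: just /r/ — single C goes to the following onset.
So the parse is krafw.kre.ro.
The /w/ is in the coda of syllable 1 (/krafw/).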